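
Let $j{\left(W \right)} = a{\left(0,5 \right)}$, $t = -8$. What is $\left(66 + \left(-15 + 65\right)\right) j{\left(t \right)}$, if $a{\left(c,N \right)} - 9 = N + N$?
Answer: $2204$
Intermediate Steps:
$a{\left(c,N \right)} = 9 + 2 N$ ($a{\left(c,N \right)} = 9 + \left(N + N\right) = 9 + 2 N$)
$j{\left(W \right)} = 19$ ($j{\left(W \right)} = 9 + 2 \cdot 5 = 9 + 10 = 19$)
$\left(66 + \left(-15 + 65\right)\right) j{\left(t \right)} = \left(66 + \left(-15 + 65\right)\right) 19 = \left(66 + 50\right) 19 = 116 \cdot 19 = 2204$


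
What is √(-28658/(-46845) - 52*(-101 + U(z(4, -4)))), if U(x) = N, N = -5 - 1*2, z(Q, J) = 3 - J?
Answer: √1369488476490/15615 ≈ 74.944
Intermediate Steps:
N = -7 (N = -5 - 2 = -7)
U(x) = -7
√(-28658/(-46845) - 52*(-101 + U(z(4, -4)))) = √(-28658/(-46845) - 52*(-101 - 7)) = √(-28658*(-1/46845) - 52*(-108)) = √(28658/46845 + 5616) = √(263110178/46845) = √1369488476490/15615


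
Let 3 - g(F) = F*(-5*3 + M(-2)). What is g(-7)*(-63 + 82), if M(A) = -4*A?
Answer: -874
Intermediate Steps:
g(F) = 3 + 7*F (g(F) = 3 - F*(-5*3 - 4*(-2)) = 3 - F*(-15 + 8) = 3 - F*(-7) = 3 - (-7)*F = 3 + 7*F)
g(-7)*(-63 + 82) = (3 + 7*(-7))*(-63 + 82) = (3 - 49)*19 = -46*19 = -874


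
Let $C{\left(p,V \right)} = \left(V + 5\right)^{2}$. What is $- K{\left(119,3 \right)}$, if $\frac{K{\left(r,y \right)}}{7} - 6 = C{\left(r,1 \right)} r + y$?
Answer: $-30051$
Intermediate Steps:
$C{\left(p,V \right)} = \left(5 + V\right)^{2}$
$K{\left(r,y \right)} = 42 + 7 y + 252 r$ ($K{\left(r,y \right)} = 42 + 7 \left(\left(5 + 1\right)^{2} r + y\right) = 42 + 7 \left(6^{2} r + y\right) = 42 + 7 \left(36 r + y\right) = 42 + 7 \left(y + 36 r\right) = 42 + \left(7 y + 252 r\right) = 42 + 7 y + 252 r$)
$- K{\left(119,3 \right)} = - (42 + 7 \cdot 3 + 252 \cdot 119) = - (42 + 21 + 29988) = \left(-1\right) 30051 = -30051$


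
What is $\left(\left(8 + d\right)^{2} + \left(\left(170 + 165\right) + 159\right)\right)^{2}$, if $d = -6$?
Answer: $248004$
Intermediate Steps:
$\left(\left(8 + d\right)^{2} + \left(\left(170 + 165\right) + 159\right)\right)^{2} = \left(\left(8 - 6\right)^{2} + \left(\left(170 + 165\right) + 159\right)\right)^{2} = \left(2^{2} + \left(335 + 159\right)\right)^{2} = \left(4 + 494\right)^{2} = 498^{2} = 248004$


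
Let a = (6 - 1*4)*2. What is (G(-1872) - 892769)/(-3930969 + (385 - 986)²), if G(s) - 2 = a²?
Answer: 892751/3569768 ≈ 0.25009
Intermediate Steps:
a = 4 (a = (6 - 4)*2 = 2*2 = 4)
G(s) = 18 (G(s) = 2 + 4² = 2 + 16 = 18)
(G(-1872) - 892769)/(-3930969 + (385 - 986)²) = (18 - 892769)/(-3930969 + (385 - 986)²) = -892751/(-3930969 + (-601)²) = -892751/(-3930969 + 361201) = -892751/(-3569768) = -892751*(-1/3569768) = 892751/3569768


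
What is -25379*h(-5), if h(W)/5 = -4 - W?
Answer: -126895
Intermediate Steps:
h(W) = -20 - 5*W (h(W) = 5*(-4 - W) = -20 - 5*W)
-25379*h(-5) = -25379*(-20 - 5*(-5)) = -25379*(-20 + 25) = -25379*5 = -126895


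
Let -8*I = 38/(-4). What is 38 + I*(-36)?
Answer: -19/4 ≈ -4.7500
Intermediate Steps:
I = 19/16 (I = -19/(4*(-4)) = -19*(-1)/(4*4) = -⅛*(-19/2) = 19/16 ≈ 1.1875)
38 + I*(-36) = 38 + (19/16)*(-36) = 38 - 171/4 = -19/4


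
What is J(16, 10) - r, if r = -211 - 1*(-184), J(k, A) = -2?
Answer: 25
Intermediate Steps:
r = -27 (r = -211 + 184 = -27)
J(16, 10) - r = -2 - 1*(-27) = -2 + 27 = 25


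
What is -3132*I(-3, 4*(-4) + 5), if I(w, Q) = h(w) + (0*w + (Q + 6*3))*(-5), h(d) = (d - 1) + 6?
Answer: 103356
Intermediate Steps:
h(d) = 5 + d (h(d) = (-1 + d) + 6 = 5 + d)
I(w, Q) = -85 + w - 5*Q (I(w, Q) = (5 + w) + (0*w + (Q + 6*3))*(-5) = (5 + w) + (0 + (Q + 18))*(-5) = (5 + w) + (0 + (18 + Q))*(-5) = (5 + w) + (18 + Q)*(-5) = (5 + w) + (-90 - 5*Q) = -85 + w - 5*Q)
-3132*I(-3, 4*(-4) + 5) = -3132*(-85 - 3 - 5*(4*(-4) + 5)) = -3132*(-85 - 3 - 5*(-16 + 5)) = -3132*(-85 - 3 - 5*(-11)) = -3132*(-85 - 3 + 55) = -3132*(-33) = 103356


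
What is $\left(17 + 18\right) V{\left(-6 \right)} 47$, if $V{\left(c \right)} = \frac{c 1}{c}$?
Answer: $1645$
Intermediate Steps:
$V{\left(c \right)} = 1$ ($V{\left(c \right)} = \frac{c}{c} = 1$)
$\left(17 + 18\right) V{\left(-6 \right)} 47 = \left(17 + 18\right) 1 \cdot 47 = 35 \cdot 1 \cdot 47 = 35 \cdot 47 = 1645$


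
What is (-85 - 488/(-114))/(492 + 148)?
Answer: -4601/36480 ≈ -0.12612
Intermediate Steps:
(-85 - 488/(-114))/(492 + 148) = (-85 - 488*(-1/114))/640 = (-85 + 244/57)*(1/640) = -4601/57*1/640 = -4601/36480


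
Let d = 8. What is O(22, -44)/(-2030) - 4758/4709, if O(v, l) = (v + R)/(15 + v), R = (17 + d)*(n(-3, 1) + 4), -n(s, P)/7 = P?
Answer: -357123803/353692990 ≈ -1.0097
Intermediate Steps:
n(s, P) = -7*P
R = -75 (R = (17 + 8)*(-7*1 + 4) = 25*(-7 + 4) = 25*(-3) = -75)
O(v, l) = (-75 + v)/(15 + v) (O(v, l) = (v - 75)/(15 + v) = (-75 + v)/(15 + v))
O(22, -44)/(-2030) - 4758/4709 = ((-75 + 22)/(15 + 22))/(-2030) - 4758/4709 = (-53/37)*(-1/2030) - 4758*1/4709 = ((1/37)*(-53))*(-1/2030) - 4758/4709 = -53/37*(-1/2030) - 4758/4709 = 53/75110 - 4758/4709 = -357123803/353692990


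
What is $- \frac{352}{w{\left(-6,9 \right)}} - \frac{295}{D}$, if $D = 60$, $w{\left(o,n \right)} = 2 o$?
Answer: $\frac{293}{12} \approx 24.417$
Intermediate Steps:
$- \frac{352}{w{\left(-6,9 \right)}} - \frac{295}{D} = - \frac{352}{2 \left(-6\right)} - \frac{295}{60} = - \frac{352}{-12} - \frac{59}{12} = \left(-352\right) \left(- \frac{1}{12}\right) - \frac{59}{12} = \frac{88}{3} - \frac{59}{12} = \frac{293}{12}$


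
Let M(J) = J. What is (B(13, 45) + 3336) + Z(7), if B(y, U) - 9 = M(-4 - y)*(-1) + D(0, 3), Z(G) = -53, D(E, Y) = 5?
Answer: 3314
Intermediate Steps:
B(y, U) = 18 + y (B(y, U) = 9 + ((-4 - y)*(-1) + 5) = 9 + ((4 + y) + 5) = 9 + (9 + y) = 18 + y)
(B(13, 45) + 3336) + Z(7) = ((18 + 13) + 3336) - 53 = (31 + 3336) - 53 = 3367 - 53 = 3314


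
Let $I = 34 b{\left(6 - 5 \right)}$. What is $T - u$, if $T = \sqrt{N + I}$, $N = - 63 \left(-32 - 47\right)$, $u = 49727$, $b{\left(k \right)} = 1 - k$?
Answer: $-49727 + 3 \sqrt{553} \approx -49656.0$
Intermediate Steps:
$N = 4977$ ($N = \left(-63\right) \left(-79\right) = 4977$)
$I = 0$ ($I = 34 \left(1 - \left(6 - 5\right)\right) = 34 \left(1 - 1\right) = 34 \cdot 0 = 0$)
$T = 3 \sqrt{553}$ ($T = \sqrt{4977 + 0} = \sqrt{4977} = 3 \sqrt{553} \approx 70.548$)
$T - u = 3 \sqrt{553} - 49727 = -49727 + 3 \sqrt{553}$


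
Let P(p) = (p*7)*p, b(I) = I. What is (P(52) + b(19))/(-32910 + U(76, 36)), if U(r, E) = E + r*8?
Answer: -18947/32266 ≈ -0.58721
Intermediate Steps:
P(p) = 7*p² (P(p) = (7*p)*p = 7*p²)
U(r, E) = E + 8*r
(P(52) + b(19))/(-32910 + U(76, 36)) = (7*52² + 19)/(-32910 + (36 + 8*76)) = (7*2704 + 19)/(-32910 + (36 + 608)) = (18928 + 19)/(-32910 + 644) = 18947/(-32266) = 18947*(-1/32266) = -18947/32266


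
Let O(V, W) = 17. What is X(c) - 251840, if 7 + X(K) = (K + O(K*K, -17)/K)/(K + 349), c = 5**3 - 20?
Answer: -6002767724/23835 ≈ -2.5185e+5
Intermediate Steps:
c = 105 (c = 125 - 20 = 105)
X(K) = -7 + (K + 17/K)/(349 + K) (X(K) = -7 + (K + 17/K)/(K + 349) = -7 + (K + 17/K)/(349 + K))
X(c) - 251840 = (17 - 2443*105 - 6*105**2)/(105*(349 + 105)) - 251840 = (1/105)*(17 - 256515 - 6*11025)/454 - 251840 = (1/105)*(1/454)*(17 - 256515 - 66150) - 251840 = (1/105)*(1/454)*(-322648) - 251840 = -161324/23835 - 251840 = -6002767724/23835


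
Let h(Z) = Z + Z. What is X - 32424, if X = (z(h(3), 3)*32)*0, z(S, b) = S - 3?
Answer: -32424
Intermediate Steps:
h(Z) = 2*Z
z(S, b) = -3 + S
X = 0 (X = ((-3 + 2*3)*32)*0 = ((-3 + 6)*32)*0 = (3*32)*0 = 96*0 = 0)
X - 32424 = 0 - 32424 = -32424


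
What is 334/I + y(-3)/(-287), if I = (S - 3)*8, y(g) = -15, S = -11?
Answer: -961/328 ≈ -2.9299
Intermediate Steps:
I = -112 (I = (-11 - 3)*8 = -14*8 = -112)
334/I + y(-3)/(-287) = 334/(-112) - 15/(-287) = 334*(-1/112) - 15*(-1/287) = -167/56 + 15/287 = -961/328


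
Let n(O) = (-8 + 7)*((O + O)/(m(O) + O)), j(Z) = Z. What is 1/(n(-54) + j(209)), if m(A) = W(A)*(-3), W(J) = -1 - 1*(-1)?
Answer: 1/207 ≈ 0.0048309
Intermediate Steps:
W(J) = 0 (W(J) = -1 + 1 = 0)
m(A) = 0 (m(A) = 0*(-3) = 0)
n(O) = -2 (n(O) = (-8 + 7)*((O + O)/(0 + O)) = -2*O/O = -1*2 = -2)
1/(n(-54) + j(209)) = 1/(-2 + 209) = 1/207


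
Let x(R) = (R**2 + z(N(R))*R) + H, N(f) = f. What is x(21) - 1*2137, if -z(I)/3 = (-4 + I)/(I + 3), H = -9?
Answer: -13997/8 ≈ -1749.6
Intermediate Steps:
z(I) = -3*(-4 + I)/(3 + I) (z(I) = -3*(-4 + I)/(I + 3) = -3*(-4 + I)/(3 + I))
x(R) = -9 + R**2 + 3*R*(4 - R)/(3 + R) (x(R) = (R**2 + (3*(4 - R)/(3 + R))*R) - 9 = (R**2 + 3*R*(4 - R)/(3 + R)) - 9 = -9 + R**2 + 3*R*(4 - R)/(3 + R))
x(21) - 1*2137 = (-27 + 21**3 + 3*21)/(3 + 21) - 1*2137 = (-27 + 9261 + 63)/24 - 2137 = (1/24)*9297 - 2137 = 3099/8 - 2137 = -13997/8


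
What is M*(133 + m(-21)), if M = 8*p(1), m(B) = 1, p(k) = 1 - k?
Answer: 0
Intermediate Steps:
M = 0 (M = 8*(1 - 1*1) = 8*(1 - 1) = 8*0 = 0)
M*(133 + m(-21)) = 0*(133 + 1) = 0*134 = 0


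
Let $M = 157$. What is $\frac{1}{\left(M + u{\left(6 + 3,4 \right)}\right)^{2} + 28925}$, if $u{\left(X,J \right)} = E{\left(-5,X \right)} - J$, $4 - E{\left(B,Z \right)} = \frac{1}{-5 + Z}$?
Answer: $\frac{16}{855929} \approx 1.8693 \cdot 10^{-5}$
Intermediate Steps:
$E{\left(B,Z \right)} = 4 - \frac{1}{-5 + Z}$
$u{\left(X,J \right)} = - J + \frac{-21 + 4 X}{-5 + X}$ ($u{\left(X,J \right)} = \frac{-21 + 4 X}{-5 + X} - J = - J + \frac{-21 + 4 X}{-5 + X}$)
$\frac{1}{\left(M + u{\left(6 + 3,4 \right)}\right)^{2} + 28925} = \frac{1}{\left(157 + \frac{-21 + 4 \left(6 + 3\right) - 4 \left(-5 + \left(6 + 3\right)\right)}{-5 + \left(6 + 3\right)}\right)^{2} + 28925} = \frac{1}{\left(157 + \frac{-21 + 4 \cdot 9 - 4 \left(-5 + 9\right)}{-5 + 9}\right)^{2} + 28925} = \frac{1}{\left(157 + \frac{-21 + 36 - 4 \cdot 4}{4}\right)^{2} + 28925} = \frac{1}{\left(157 + \frac{-21 + 36 - 16}{4}\right)^{2} + 28925} = \frac{1}{\left(157 + \frac{1}{4} \left(-1\right)\right)^{2} + 28925} = \frac{1}{\left(157 - \frac{1}{4}\right)^{2} + 28925} = \frac{1}{\left(\frac{627}{4}\right)^{2} + 28925} = \frac{1}{\frac{393129}{16} + 28925} = \frac{1}{\frac{855929}{16}} = \frac{16}{855929}$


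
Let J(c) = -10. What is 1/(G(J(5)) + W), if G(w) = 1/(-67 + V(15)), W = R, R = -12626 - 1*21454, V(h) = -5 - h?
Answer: -87/2964961 ≈ -2.9343e-5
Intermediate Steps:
R = -34080 (R = -12626 - 21454 = -34080)
W = -34080
G(w) = -1/87 (G(w) = 1/(-67 + (-5 - 1*15)) = 1/(-67 + (-5 - 15)) = 1/(-67 - 20) = 1/(-87) = -1/87)
1/(G(J(5)) + W) = 1/(-1/87 - 34080) = 1/(-2964961/87) = -87/2964961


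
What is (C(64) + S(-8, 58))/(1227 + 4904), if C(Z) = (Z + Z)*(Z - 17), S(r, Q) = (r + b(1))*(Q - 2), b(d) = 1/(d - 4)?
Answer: 16648/18393 ≈ 0.90513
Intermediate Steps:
b(d) = 1/(-4 + d)
S(r, Q) = (-2 + Q)*(-1/3 + r) (S(r, Q) = (r + 1/(-4 + 1))*(Q - 2) = (r + 1/(-3))*(-2 + Q) = (r - 1/3)*(-2 + Q) = (-1/3 + r)*(-2 + Q) = (-2 + Q)*(-1/3 + r))
C(Z) = 2*Z*(-17 + Z) (C(Z) = (2*Z)*(-17 + Z) = 2*Z*(-17 + Z))
(C(64) + S(-8, 58))/(1227 + 4904) = (2*64*(-17 + 64) + (2/3 - 2*(-8) - 1/3*58 + 58*(-8)))/(1227 + 4904) = (2*64*47 + (2/3 + 16 - 58/3 - 464))/6131 = (6016 - 1400/3)*(1/6131) = (16648/3)*(1/6131) = 16648/18393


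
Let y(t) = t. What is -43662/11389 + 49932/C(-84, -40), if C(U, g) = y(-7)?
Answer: -81283026/11389 ≈ -7137.0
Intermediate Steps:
C(U, g) = -7
-43662/11389 + 49932/C(-84, -40) = -43662/11389 + 49932/(-7) = -43662*1/11389 + 49932*(-1/7) = -43662/11389 - 49932/7 = -81283026/11389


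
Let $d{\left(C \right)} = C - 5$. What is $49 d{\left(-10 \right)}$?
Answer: $-735$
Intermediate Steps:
$d{\left(C \right)} = -5 + C$
$49 d{\left(-10 \right)} = 49 \left(-5 - 10\right) = 49 \left(-15\right) = -735$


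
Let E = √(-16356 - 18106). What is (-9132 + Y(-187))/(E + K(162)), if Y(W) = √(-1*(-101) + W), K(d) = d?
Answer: -739692/30353 + √740933/30353 + 81*I*√86/30353 + 4566*I*√34462/30353 ≈ -24.341 + 27.95*I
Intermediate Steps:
E = I*√34462 (E = √(-34462) = I*√34462 ≈ 185.64*I)
Y(W) = √(101 + W)
(-9132 + Y(-187))/(E + K(162)) = (-9132 + √(101 - 187))/(I*√34462 + 162) = (-9132 + √(-86))/(162 + I*√34462) = (-9132 + I*√86)/(162 + I*√34462)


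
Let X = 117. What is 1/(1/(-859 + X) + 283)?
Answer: 742/209985 ≈ 0.0035336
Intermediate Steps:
1/(1/(-859 + X) + 283) = 1/(1/(-859 + 117) + 283) = 1/(1/(-742) + 283) = 1/(-1/742 + 283) = 1/(209985/742) = 742/209985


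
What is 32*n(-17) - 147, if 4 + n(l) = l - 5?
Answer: -979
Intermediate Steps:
n(l) = -9 + l (n(l) = -4 + (l - 5) = -4 + (-5 + l) = -9 + l)
32*n(-17) - 147 = 32*(-9 - 17) - 147 = 32*(-26) - 147 = -832 - 147 = -979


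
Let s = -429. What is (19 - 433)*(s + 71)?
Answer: 148212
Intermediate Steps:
(19 - 433)*(s + 71) = (19 - 433)*(-429 + 71) = -414*(-358) = 148212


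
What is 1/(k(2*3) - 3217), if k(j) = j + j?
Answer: -1/3205 ≈ -0.00031201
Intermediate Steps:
k(j) = 2*j
1/(k(2*3) - 3217) = 1/(2*(2*3) - 3217) = 1/(2*6 - 3217) = 1/(12 - 3217) = 1/(-3205) = -1/3205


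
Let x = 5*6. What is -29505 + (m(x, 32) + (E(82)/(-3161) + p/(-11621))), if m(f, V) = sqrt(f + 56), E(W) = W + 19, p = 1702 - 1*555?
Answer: -1083840908793/36733981 + sqrt(86) ≈ -29496.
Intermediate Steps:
p = 1147 (p = 1702 - 555 = 1147)
E(W) = 19 + W
x = 30
m(f, V) = sqrt(56 + f)
-29505 + (m(x, 32) + (E(82)/(-3161) + p/(-11621))) = -29505 + (sqrt(56 + 30) + ((19 + 82)/(-3161) + 1147/(-11621))) = -29505 + (sqrt(86) + (101*(-1/3161) + 1147*(-1/11621))) = -29505 + (sqrt(86) + (-101/3161 - 1147/11621)) = -29505 + (sqrt(86) - 4799388/36733981) = -29505 + (-4799388/36733981 + sqrt(86)) = -1083840908793/36733981 + sqrt(86)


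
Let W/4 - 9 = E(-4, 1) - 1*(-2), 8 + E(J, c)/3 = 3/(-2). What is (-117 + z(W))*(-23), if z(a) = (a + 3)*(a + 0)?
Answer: -105179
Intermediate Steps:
E(J, c) = -57/2 (E(J, c) = -24 + 3*(3/(-2)) = -24 + 3*(3*(-1/2)) = -24 + 3*(-3/2) = -24 - 9/2 = -57/2)
W = -70 (W = 36 + 4*(-57/2 - 1*(-2)) = 36 + 4*(-57/2 + 2) = 36 + 4*(-53/2) = 36 - 106 = -70)
z(a) = a*(3 + a) (z(a) = (3 + a)*a = a*(3 + a))
(-117 + z(W))*(-23) = (-117 - 70*(3 - 70))*(-23) = (-117 - 70*(-67))*(-23) = (-117 + 4690)*(-23) = 4573*(-23) = -105179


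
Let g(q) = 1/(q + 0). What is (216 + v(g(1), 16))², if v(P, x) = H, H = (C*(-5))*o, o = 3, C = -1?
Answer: 53361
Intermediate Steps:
H = 15 (H = -1*(-5)*3 = 5*3 = 15)
g(q) = 1/q
v(P, x) = 15
(216 + v(g(1), 16))² = (216 + 15)² = 231² = 53361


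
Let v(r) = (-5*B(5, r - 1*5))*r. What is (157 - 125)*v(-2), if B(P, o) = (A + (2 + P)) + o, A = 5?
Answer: 1600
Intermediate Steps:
B(P, o) = 7 + P + o (B(P, o) = (5 + (2 + P)) + o = (7 + P) + o = 7 + P + o)
v(r) = r*(-35 - 5*r) (v(r) = (-5*(7 + 5 + (r - 1*5)))*r = (-5*(7 + 5 + (r - 5)))*r = (-5*(7 + 5 + (-5 + r)))*r = (-5*(7 + r))*r = (-35 - 5*r)*r = r*(-35 - 5*r))
(157 - 125)*v(-2) = (157 - 125)*(-5*(-2)*(7 - 2)) = 32*(-5*(-2)*5) = 32*50 = 1600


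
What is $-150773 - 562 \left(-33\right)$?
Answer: $-132227$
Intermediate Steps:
$-150773 - 562 \left(-33\right) = -150773 - -18546 = -150773 + 18546 = -132227$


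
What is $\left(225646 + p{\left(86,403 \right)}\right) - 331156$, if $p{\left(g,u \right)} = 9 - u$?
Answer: $-105904$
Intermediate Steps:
$\left(225646 + p{\left(86,403 \right)}\right) - 331156 = \left(225646 + \left(9 - 403\right)\right) - 331156 = \left(225646 - 394\right) - 331156 = 225252 - 331156 = -105904$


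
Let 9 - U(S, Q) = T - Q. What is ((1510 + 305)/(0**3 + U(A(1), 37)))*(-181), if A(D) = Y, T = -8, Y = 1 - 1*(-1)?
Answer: -109505/18 ≈ -6083.6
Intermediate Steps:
Y = 2 (Y = 1 + 1 = 2)
A(D) = 2
U(S, Q) = 17 + Q (U(S, Q) = 9 - (-8 - Q) = 9 + (8 + Q) = 17 + Q)
((1510 + 305)/(0**3 + U(A(1), 37)))*(-181) = ((1510 + 305)/(0**3 + (17 + 37)))*(-181) = (1815/(0 + 54))*(-181) = (1815/54)*(-181) = (1815*(1/54))*(-181) = (605/18)*(-181) = -109505/18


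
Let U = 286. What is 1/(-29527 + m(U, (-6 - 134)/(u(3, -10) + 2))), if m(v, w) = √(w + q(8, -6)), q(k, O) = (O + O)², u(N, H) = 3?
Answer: -29527/871843613 - 2*√29/871843613 ≈ -3.3880e-5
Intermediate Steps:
q(k, O) = 4*O² (q(k, O) = (2*O)² = 4*O²)
m(v, w) = √(144 + w) (m(v, w) = √(w + 4*(-6)²) = √(w + 4*36) = √(w + 144) = √(144 + w))
1/(-29527 + m(U, (-6 - 134)/(u(3, -10) + 2))) = 1/(-29527 + √(144 + (-6 - 134)/(3 + 2))) = 1/(-29527 + √(144 - 140/5)) = 1/(-29527 + √(144 - 140*⅕)) = 1/(-29527 + √(144 - 28)) = 1/(-29527 + √116) = 1/(-29527 + 2*√29)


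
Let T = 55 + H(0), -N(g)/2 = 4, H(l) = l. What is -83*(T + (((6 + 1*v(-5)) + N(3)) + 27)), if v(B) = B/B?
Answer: -6723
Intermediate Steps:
v(B) = 1
N(g) = -8 (N(g) = -2*4 = -8)
T = 55 (T = 55 + 0 = 55)
-83*(T + (((6 + 1*v(-5)) + N(3)) + 27)) = -83*(55 + (((6 + 1*1) - 8) + 27)) = -83*(55 + (((6 + 1) - 8) + 27)) = -83*(55 + ((7 - 8) + 27)) = -83*(55 + (-1 + 27)) = -83*(55 + 26) = -83*81 = -6723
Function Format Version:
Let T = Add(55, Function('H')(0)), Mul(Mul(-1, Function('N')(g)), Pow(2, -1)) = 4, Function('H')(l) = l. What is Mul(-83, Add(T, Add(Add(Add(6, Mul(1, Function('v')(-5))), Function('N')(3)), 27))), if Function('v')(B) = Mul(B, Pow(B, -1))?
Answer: -6723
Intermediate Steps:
Function('v')(B) = 1
Function('N')(g) = -8 (Function('N')(g) = Mul(-2, 4) = -8)
T = 55 (T = Add(55, 0) = 55)
Mul(-83, Add(T, Add(Add(Add(6, Mul(1, Function('v')(-5))), Function('N')(3)), 27))) = Mul(-83, Add(55, Add(Add(Add(6, Mul(1, 1)), -8), 27))) = Mul(-83, Add(55, Add(Add(Add(6, 1), -8), 27))) = Mul(-83, Add(55, Add(Add(7, -8), 27))) = Mul(-83, Add(55, Add(-1, 27))) = Mul(-83, Add(55, 26)) = Mul(-83, 81) = -6723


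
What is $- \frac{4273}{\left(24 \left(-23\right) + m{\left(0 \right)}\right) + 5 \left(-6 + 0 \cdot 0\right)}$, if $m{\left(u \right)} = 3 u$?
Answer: $\frac{4273}{582} \approx 7.3419$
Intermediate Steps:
$- \frac{4273}{\left(24 \left(-23\right) + m{\left(0 \right)}\right) + 5 \left(-6 + 0 \cdot 0\right)} = - \frac{4273}{\left(24 \left(-23\right) + 3 \cdot 0\right) + 5 \left(-6 + 0 \cdot 0\right)} = - \frac{4273}{\left(-552 + 0\right) + 5 \left(-6 + 0\right)} = - \frac{4273}{-552 + 5 \left(-6\right)} = - \frac{4273}{-552 - 30} = - \frac{4273}{-582} = \left(-4273\right) \left(- \frac{1}{582}\right) = \frac{4273}{582}$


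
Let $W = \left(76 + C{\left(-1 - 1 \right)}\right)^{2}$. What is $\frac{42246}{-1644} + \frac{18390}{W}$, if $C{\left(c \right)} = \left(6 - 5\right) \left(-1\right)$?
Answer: $- \frac{2304451}{102750} \approx -22.428$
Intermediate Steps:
$C{\left(c \right)} = -1$ ($C{\left(c \right)} = 1 \left(-1\right) = -1$)
$W = 5625$ ($W = \left(76 - 1\right)^{2} = 75^{2} = 5625$)
$\frac{42246}{-1644} + \frac{18390}{W} = \frac{42246}{-1644} + \frac{18390}{5625} = 42246 \left(- \frac{1}{1644}\right) + 18390 \cdot \frac{1}{5625} = - \frac{7041}{274} + \frac{1226}{375} = - \frac{2304451}{102750}$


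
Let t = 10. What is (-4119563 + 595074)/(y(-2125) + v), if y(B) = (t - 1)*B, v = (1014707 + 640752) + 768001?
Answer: -39601/27015 ≈ -1.4659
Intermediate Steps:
v = 2423460 (v = 1655459 + 768001 = 2423460)
y(B) = 9*B (y(B) = (10 - 1)*B = 9*B)
(-4119563 + 595074)/(y(-2125) + v) = (-4119563 + 595074)/(9*(-2125) + 2423460) = -3524489/(-19125 + 2423460) = -3524489/2404335 = -3524489*1/2404335 = -39601/27015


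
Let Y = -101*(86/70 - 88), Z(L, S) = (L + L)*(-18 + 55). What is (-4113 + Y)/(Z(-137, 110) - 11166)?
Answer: -81391/372820 ≈ -0.21831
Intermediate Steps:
Z(L, S) = 74*L (Z(L, S) = (2*L)*37 = 74*L)
Y = 306737/35 (Y = -101*(86*(1/70) - 88) = -101*(43/35 - 88) = -101*(-3037/35) = 306737/35 ≈ 8763.9)
(-4113 + Y)/(Z(-137, 110) - 11166) = (-4113 + 306737/35)/(74*(-137) - 11166) = 162782/(35*(-10138 - 11166)) = (162782/35)/(-21304) = (162782/35)*(-1/21304) = -81391/372820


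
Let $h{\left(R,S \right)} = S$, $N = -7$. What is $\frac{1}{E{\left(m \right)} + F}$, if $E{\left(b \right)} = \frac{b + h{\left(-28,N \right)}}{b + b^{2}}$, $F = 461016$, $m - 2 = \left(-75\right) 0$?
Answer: $\frac{6}{2766091} \approx 2.1691 \cdot 10^{-6}$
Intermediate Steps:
$m = 2$ ($m = 2 - 0 = 2 + 0 = 2$)
$E{\left(b \right)} = \frac{-7 + b}{b + b^{2}}$ ($E{\left(b \right)} = \frac{b - 7}{b + b^{2}} = \frac{-7 + b}{b + b^{2}}$)
$\frac{1}{E{\left(m \right)} + F} = \frac{1}{\frac{-7 + 2}{2 \left(1 + 2\right)} + 461016} = \frac{1}{\frac{1}{2} \cdot \frac{1}{3} \left(-5\right) + 461016} = \frac{1}{- \frac{5}{6} + 461016} = \frac{1}{\frac{2766091}{6}} = \frac{6}{2766091}$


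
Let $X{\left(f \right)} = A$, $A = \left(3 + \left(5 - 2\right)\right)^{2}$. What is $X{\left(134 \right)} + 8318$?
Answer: $8354$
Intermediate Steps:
$A = 36$ ($A = \left(3 + 3\right)^{2} = 6^{2} = 36$)
$X{\left(f \right)} = 36$
$X{\left(134 \right)} + 8318 = 36 + 8318 = 8354$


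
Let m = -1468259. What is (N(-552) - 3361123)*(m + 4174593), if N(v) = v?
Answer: -9097815349450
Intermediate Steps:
(N(-552) - 3361123)*(m + 4174593) = (-552 - 3361123)*(-1468259 + 4174593) = -3361675*2706334 = -9097815349450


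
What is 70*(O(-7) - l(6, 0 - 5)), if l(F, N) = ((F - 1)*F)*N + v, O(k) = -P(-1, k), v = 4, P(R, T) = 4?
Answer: 9940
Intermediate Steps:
O(k) = -4 (O(k) = -1*4 = -4)
l(F, N) = 4 + F*N*(-1 + F) (l(F, N) = ((F - 1)*F)*N + 4 = ((-1 + F)*F)*N + 4 = (F*(-1 + F))*N + 4 = F*N*(-1 + F) + 4 = 4 + F*N*(-1 + F))
70*(O(-7) - l(6, 0 - 5)) = 70*(-4 - (4 + (0 - 5)*6² - 1*6*(0 - 5))) = 70*(-4 - (4 - 5*36 - 1*6*(-5))) = 70*(-4 - (4 - 180 + 30)) = 70*(-4 - 1*(-146)) = 70*(-4 + 146) = 70*142 = 9940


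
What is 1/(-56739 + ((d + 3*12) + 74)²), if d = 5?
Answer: -1/43514 ≈ -2.2981e-5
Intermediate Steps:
1/(-56739 + ((d + 3*12) + 74)²) = 1/(-56739 + ((5 + 3*12) + 74)²) = 1/(-56739 + ((5 + 36) + 74)²) = 1/(-56739 + (41 + 74)²) = 1/(-56739 + 115²) = 1/(-56739 + 13225) = 1/(-43514) = -1/43514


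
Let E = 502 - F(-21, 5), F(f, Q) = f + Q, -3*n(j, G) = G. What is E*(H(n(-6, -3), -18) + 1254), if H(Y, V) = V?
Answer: 640248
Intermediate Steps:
n(j, G) = -G/3
F(f, Q) = Q + f
E = 518 (E = 502 - (5 - 21) = 502 - 1*(-16) = 502 + 16 = 518)
E*(H(n(-6, -3), -18) + 1254) = 518*(-18 + 1254) = 518*1236 = 640248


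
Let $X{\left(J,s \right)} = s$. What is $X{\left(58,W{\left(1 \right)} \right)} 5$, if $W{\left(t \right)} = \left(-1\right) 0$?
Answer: $0$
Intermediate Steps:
$W{\left(t \right)} = 0$
$X{\left(58,W{\left(1 \right)} \right)} 5 = 0 \cdot 5 = 0$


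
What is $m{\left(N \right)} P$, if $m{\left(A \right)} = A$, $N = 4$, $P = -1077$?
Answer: $-4308$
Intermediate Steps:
$m{\left(N \right)} P = 4 \left(-1077\right) = -4308$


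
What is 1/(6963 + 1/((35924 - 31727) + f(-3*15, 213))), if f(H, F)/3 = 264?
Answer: 4989/34738408 ≈ 0.00014362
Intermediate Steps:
f(H, F) = 792 (f(H, F) = 3*264 = 792)
1/(6963 + 1/((35924 - 31727) + f(-3*15, 213))) = 1/(6963 + 1/((35924 - 31727) + 792)) = 1/(6963 + 1/(4197 + 792)) = 1/(6963 + 1/4989) = 1/(34738408/4989) = 4989/34738408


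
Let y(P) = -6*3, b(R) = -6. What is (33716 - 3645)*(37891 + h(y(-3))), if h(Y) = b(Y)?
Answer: 1139239835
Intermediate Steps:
y(P) = -18
h(Y) = -6
(33716 - 3645)*(37891 + h(y(-3))) = (33716 - 3645)*(37891 - 6) = 30071*37885 = 1139239835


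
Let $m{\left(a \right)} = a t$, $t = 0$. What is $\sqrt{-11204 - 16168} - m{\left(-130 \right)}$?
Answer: $2 i \sqrt{6843} \approx 165.44 i$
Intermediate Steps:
$m{\left(a \right)} = 0$ ($m{\left(a \right)} = a 0 = 0$)
$\sqrt{-11204 - 16168} - m{\left(-130 \right)} = \sqrt{-11204 - 16168} - 0 = \sqrt{-27372} + 0 = 2 i \sqrt{6843} + 0 = 2 i \sqrt{6843}$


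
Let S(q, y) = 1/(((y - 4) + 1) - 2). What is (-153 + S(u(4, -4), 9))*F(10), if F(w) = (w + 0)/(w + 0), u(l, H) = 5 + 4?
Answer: -611/4 ≈ -152.75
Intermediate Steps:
u(l, H) = 9
F(w) = 1 (F(w) = w/w = 1)
S(q, y) = 1/(-5 + y) (S(q, y) = 1/(((-4 + y) + 1) - 2) = 1/((-3 + y) - 2) = 1/(-5 + y))
(-153 + S(u(4, -4), 9))*F(10) = (-153 + 1/(-5 + 9))*1 = (-153 + 1/4)*1 = (-153 + ¼)*1 = -611/4*1 = -611/4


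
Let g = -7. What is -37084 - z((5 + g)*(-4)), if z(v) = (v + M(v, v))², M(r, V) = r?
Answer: -37340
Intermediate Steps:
z(v) = 4*v² (z(v) = (v + v)² = (2*v)² = 4*v²)
-37084 - z((5 + g)*(-4)) = -37084 - 4*((5 - 7)*(-4))² = -37084 - 4*(-2*(-4))² = -37084 - 4*8² = -37084 - 4*64 = -37084 - 1*256 = -37084 - 256 = -37340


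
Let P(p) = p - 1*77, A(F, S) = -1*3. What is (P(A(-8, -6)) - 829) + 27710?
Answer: 26801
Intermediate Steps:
A(F, S) = -3
P(p) = -77 + p (P(p) = p - 77 = -77 + p)
(P(A(-8, -6)) - 829) + 27710 = ((-77 - 3) - 829) + 27710 = (-80 - 829) + 27710 = -909 + 27710 = 26801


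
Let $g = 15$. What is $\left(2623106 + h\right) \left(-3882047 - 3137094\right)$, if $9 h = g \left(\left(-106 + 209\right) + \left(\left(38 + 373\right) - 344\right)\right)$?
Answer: $- \frac{55241818885688}{3} \approx -1.8414 \cdot 10^{13}$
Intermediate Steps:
$h = \frac{850}{3}$ ($h = \frac{15 \left(\left(-106 + 209\right) + \left(\left(38 + 373\right) - 344\right)\right)}{9} = \frac{15 \left(103 + \left(411 - 344\right)\right)}{9} = \frac{15 \left(103 + 67\right)}{9} = \frac{15 \cdot 170}{9} = \frac{1}{9} \cdot 2550 = \frac{850}{3} \approx 283.33$)
$\left(2623106 + h\right) \left(-3882047 - 3137094\right) = \left(2623106 + \frac{850}{3}\right) \left(-3882047 - 3137094\right) = \frac{7870168}{3} \left(-7019141\right) = - \frac{55241818885688}{3}$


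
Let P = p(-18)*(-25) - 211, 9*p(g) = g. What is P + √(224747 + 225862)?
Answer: -161 + √450609 ≈ 510.27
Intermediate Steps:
p(g) = g/9
P = -161 (P = ((⅑)*(-18))*(-25) - 211 = -2*(-25) - 211 = 50 - 211 = -161)
P + √(224747 + 225862) = -161 + √(224747 + 225862) = -161 + √450609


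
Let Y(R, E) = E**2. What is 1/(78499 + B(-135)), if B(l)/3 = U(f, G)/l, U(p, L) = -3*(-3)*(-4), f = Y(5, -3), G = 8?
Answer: 5/392499 ≈ 1.2739e-5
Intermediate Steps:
f = 9 (f = (-3)**2 = 9)
U(p, L) = -36 (U(p, L) = 9*(-4) = -36)
B(l) = -108/l (B(l) = 3*(-36/l) = -108/l)
1/(78499 + B(-135)) = 1/(78499 - 108/(-135)) = 1/(78499 - 108*(-1/135)) = 1/(78499 + 4/5) = 1/(392499/5) = 5/392499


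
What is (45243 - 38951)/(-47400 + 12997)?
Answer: -6292/34403 ≈ -0.18289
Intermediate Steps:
(45243 - 38951)/(-47400 + 12997) = 6292/(-34403) = 6292*(-1/34403) = -6292/34403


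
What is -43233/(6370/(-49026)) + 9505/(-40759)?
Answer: 43195156718086/129817415 ≈ 3.3274e+5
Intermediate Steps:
-43233/(6370/(-49026)) + 9505/(-40759) = -43233/(6370*(-1/49026)) + 9505*(-1/40759) = -43233/(-3185/24513) - 9505/40759 = -43233*(-24513/3185) - 9505/40759 = 1059770529/3185 - 9505/40759 = 43195156718086/129817415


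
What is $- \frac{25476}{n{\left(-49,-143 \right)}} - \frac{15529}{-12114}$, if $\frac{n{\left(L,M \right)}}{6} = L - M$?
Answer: $- \frac{24988159}{569358} \approx -43.888$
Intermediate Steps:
$n{\left(L,M \right)} = - 6 M + 6 L$ ($n{\left(L,M \right)} = 6 \left(L - M\right) = - 6 M + 6 L$)
$- \frac{25476}{n{\left(-49,-143 \right)}} - \frac{15529}{-12114} = - \frac{25476}{\left(-6\right) \left(-143\right) + 6 \left(-49\right)} - \frac{15529}{-12114} = - \frac{25476}{858 - 294} - - \frac{15529}{12114} = - \frac{25476}{564} + \frac{15529}{12114} = \left(-25476\right) \frac{1}{564} + \frac{15529}{12114} = - \frac{2123}{47} + \frac{15529}{12114} = - \frac{24988159}{569358}$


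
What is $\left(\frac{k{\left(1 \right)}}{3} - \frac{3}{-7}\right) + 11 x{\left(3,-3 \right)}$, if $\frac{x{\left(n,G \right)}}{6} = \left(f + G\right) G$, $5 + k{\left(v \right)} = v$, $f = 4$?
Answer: $- \frac{4177}{21} \approx -198.9$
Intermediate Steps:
$k{\left(v \right)} = -5 + v$
$x{\left(n,G \right)} = 6 G \left(4 + G\right)$ ($x{\left(n,G \right)} = 6 \left(4 + G\right) G = 6 G \left(4 + G\right)$)
$\left(\frac{k{\left(1 \right)}}{3} - \frac{3}{-7}\right) + 11 x{\left(3,-3 \right)} = \left(\frac{-5 + 1}{3} - \frac{3}{-7}\right) + 11 \cdot 6 \left(-3\right) \left(4 - 3\right) = \left(\left(-4\right) \frac{1}{3} - - \frac{3}{7}\right) + 11 \cdot 6 \left(-3\right) 1 = \left(- \frac{4}{3} + \frac{3}{7}\right) + 11 \left(-18\right) = - \frac{19}{21} - 198 = - \frac{4177}{21}$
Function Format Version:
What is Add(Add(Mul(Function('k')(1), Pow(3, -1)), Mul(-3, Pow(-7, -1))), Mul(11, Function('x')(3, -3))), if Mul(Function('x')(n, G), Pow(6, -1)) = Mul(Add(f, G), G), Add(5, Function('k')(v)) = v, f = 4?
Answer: Rational(-4177, 21) ≈ -198.90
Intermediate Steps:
Function('k')(v) = Add(-5, v)
Function('x')(n, G) = Mul(6, G, Add(4, G)) (Function('x')(n, G) = Mul(6, Mul(Add(4, G), G)) = Mul(6, Mul(G, Add(4, G))) = Mul(6, G, Add(4, G)))
Add(Add(Mul(Function('k')(1), Pow(3, -1)), Mul(-3, Pow(-7, -1))), Mul(11, Function('x')(3, -3))) = Add(Add(Mul(Add(-5, 1), Pow(3, -1)), Mul(-3, Pow(-7, -1))), Mul(11, Mul(6, -3, Add(4, -3)))) = Add(Add(Mul(-4, Rational(1, 3)), Mul(-3, Rational(-1, 7))), Mul(11, Mul(6, -3, 1))) = Add(Add(Rational(-4, 3), Rational(3, 7)), Mul(11, -18)) = Add(Rational(-19, 21), -198) = Rational(-4177, 21)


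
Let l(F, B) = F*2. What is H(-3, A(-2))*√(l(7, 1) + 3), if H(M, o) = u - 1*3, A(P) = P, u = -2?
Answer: -5*√17 ≈ -20.616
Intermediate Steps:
l(F, B) = 2*F
H(M, o) = -5 (H(M, o) = -2 - 1*3 = -2 - 3 = -5)
H(-3, A(-2))*√(l(7, 1) + 3) = -5*√(2*7 + 3) = -5*√(14 + 3) = -5*√17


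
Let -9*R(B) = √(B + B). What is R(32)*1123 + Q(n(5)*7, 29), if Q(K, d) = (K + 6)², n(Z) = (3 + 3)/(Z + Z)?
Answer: -201191/225 ≈ -894.18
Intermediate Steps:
n(Z) = 3/Z (n(Z) = 6/((2*Z)) = 6*(1/(2*Z)) = 3/Z)
R(B) = -√2*√B/9 (R(B) = -√(B + B)/9 = -√2*√B/9)
Q(K, d) = (6 + K)²
R(32)*1123 + Q(n(5)*7, 29) = -√2*√32/9*1123 + (6 + (3/5)*7)² = -√2*4*√2/9*1123 + (6 + (3*(⅕))*7)² = -8/9*1123 + (6 + (⅗)*7)² = -8984/9 + (6 + 21/5)² = -8984/9 + (51/5)² = -8984/9 + 2601/25 = -201191/225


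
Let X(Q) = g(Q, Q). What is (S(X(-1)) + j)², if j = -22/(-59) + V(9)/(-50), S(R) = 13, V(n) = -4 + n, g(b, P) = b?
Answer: 61324561/348100 ≈ 176.17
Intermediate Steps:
X(Q) = Q
j = 161/590 (j = -22/(-59) + (-4 + 9)/(-50) = -22*(-1/59) + 5*(-1/50) = 22/59 - ⅒ = 161/590 ≈ 0.27288)
(S(X(-1)) + j)² = (13 + 161/590)² = (7831/590)² = 61324561/348100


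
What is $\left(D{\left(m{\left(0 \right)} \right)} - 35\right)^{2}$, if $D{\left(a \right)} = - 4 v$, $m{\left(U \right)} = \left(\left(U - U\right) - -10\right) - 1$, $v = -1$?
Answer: $961$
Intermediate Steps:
$m{\left(U \right)} = 9$ ($m{\left(U \right)} = \left(0 + 10\right) - 1 = 10 - 1 = 9$)
$D{\left(a \right)} = 4$ ($D{\left(a \right)} = \left(-4\right) \left(-1\right) = 4$)
$\left(D{\left(m{\left(0 \right)} \right)} - 35\right)^{2} = \left(4 - 35\right)^{2} = \left(-31\right)^{2} = 961$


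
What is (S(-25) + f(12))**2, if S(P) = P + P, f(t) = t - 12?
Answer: 2500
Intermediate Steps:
f(t) = -12 + t
S(P) = 2*P
(S(-25) + f(12))**2 = (2*(-25) + (-12 + 12))**2 = (-50 + 0)**2 = (-50)**2 = 2500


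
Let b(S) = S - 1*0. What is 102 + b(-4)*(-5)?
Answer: 122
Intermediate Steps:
b(S) = S (b(S) = S + 0 = S)
102 + b(-4)*(-5) = 102 - 4*(-5) = 102 + 20 = 122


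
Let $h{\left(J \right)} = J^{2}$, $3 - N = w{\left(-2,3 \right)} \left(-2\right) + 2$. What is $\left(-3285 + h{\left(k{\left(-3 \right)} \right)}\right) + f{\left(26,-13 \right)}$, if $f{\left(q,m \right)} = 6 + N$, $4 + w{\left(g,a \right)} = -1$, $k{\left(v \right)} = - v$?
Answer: $-3279$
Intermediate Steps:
$w{\left(g,a \right)} = -5$ ($w{\left(g,a \right)} = -4 - 1 = -5$)
$N = -9$ ($N = 3 - \left(\left(-5\right) \left(-2\right) + 2\right) = 3 - \left(10 + 2\right) = 3 - 12 = -9$)
$f{\left(q,m \right)} = -3$ ($f{\left(q,m \right)} = 6 - 9 = -3$)
$\left(-3285 + h{\left(k{\left(-3 \right)} \right)}\right) + f{\left(26,-13 \right)} = \left(-3285 + \left(\left(-1\right) \left(-3\right)\right)^{2}\right) - 3 = \left(-3285 + 3^{2}\right) - 3 = \left(-3285 + 9\right) - 3 = -3276 - 3 = -3279$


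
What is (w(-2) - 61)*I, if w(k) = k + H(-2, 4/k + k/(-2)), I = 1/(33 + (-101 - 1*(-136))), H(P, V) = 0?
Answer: -63/68 ≈ -0.92647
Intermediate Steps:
I = 1/68 (I = 1/(33 + (-101 + 136)) = 1/(33 + 35) = 1/68 ≈ 0.014706)
w(k) = k (w(k) = k + 0 = k)
(w(-2) - 61)*I = (-2 - 61)*(1/68) = -63*1/68 = -63/68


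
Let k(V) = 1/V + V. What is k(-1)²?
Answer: 4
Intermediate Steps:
k(V) = V + 1/V
k(-1)² = (-1 + 1/(-1))² = (-1 - 1)² = (-2)² = 4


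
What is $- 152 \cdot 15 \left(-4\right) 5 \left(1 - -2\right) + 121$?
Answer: $136921$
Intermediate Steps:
$- 152 \cdot 15 \left(-4\right) 5 \left(1 - -2\right) + 121 = - 152 \cdot 15 \left(- 20 \left(1 + 2\right)\right) + 121 = - 152 \cdot 15 \left(\left(-20\right) 3\right) + 121 = - 152 \cdot 15 \left(-60\right) + 121 = \left(-152\right) \left(-900\right) + 121 = 136800 + 121 = 136921$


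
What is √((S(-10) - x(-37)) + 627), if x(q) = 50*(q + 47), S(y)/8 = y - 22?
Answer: I*√129 ≈ 11.358*I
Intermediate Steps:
S(y) = -176 + 8*y (S(y) = 8*(y - 22) = 8*(-22 + y) = -176 + 8*y)
x(q) = 2350 + 50*q (x(q) = 50*(47 + q) = 2350 + 50*q)
√((S(-10) - x(-37)) + 627) = √(((-176 + 8*(-10)) - (2350 + 50*(-37))) + 627) = √(((-176 - 80) - (2350 - 1850)) + 627) = √((-256 - 1*500) + 627) = √((-256 - 500) + 627) = √(-756 + 627) = √(-129) = I*√129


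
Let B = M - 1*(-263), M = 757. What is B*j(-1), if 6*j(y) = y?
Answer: -170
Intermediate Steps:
j(y) = y/6
B = 1020 (B = 757 - 1*(-263) = 757 + 263 = 1020)
B*j(-1) = 1020*((⅙)*(-1)) = 1020*(-⅙) = -170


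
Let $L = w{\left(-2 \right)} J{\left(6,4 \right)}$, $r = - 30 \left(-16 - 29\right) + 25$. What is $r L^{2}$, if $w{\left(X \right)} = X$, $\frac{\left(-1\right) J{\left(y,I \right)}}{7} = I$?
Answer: $4312000$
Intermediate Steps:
$J{\left(y,I \right)} = - 7 I$
$r = 1375$ ($r = \left(-30\right) \left(-45\right) + 25 = 1350 + 25 = 1375$)
$L = 56$ ($L = - 2 \left(\left(-7\right) 4\right) = \left(-2\right) \left(-28\right) = 56$)
$r L^{2} = 1375 \cdot 56^{2} = 1375 \cdot 3136 = 4312000$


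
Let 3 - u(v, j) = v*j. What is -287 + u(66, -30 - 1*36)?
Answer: 4072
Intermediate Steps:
u(v, j) = 3 - j*v (u(v, j) = 3 - v*j = 3 - j*v)
-287 + u(66, -30 - 1*36) = -287 + (3 - 1*(-30 - 1*36)*66) = -287 + (3 - 1*(-30 - 36)*66) = -287 + (3 - 1*(-66)*66) = -287 + (3 + 4356) = -287 + 4359 = 4072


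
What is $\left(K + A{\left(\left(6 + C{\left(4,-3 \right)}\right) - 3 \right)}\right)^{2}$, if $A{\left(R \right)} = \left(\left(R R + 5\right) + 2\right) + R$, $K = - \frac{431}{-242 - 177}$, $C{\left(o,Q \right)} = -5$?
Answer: $\frac{17656804}{175561} \approx 100.57$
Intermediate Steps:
$K = \frac{431}{419}$ ($K = - \frac{431}{-419} = \left(-431\right) \left(- \frac{1}{419}\right) = \frac{431}{419} \approx 1.0286$)
$A{\left(R \right)} = 7 + R + R^{2}$ ($A{\left(R \right)} = \left(\left(R^{2} + 5\right) + 2\right) + R = \left(\left(5 + R^{2}\right) + 2\right) + R = \left(7 + R^{2}\right) + R = 7 + R + R^{2}$)
$\left(K + A{\left(\left(6 + C{\left(4,-3 \right)}\right) - 3 \right)}\right)^{2} = \left(\frac{431}{419} + \left(7 + \left(\left(6 - 5\right) - 3\right) + \left(\left(6 - 5\right) - 3\right)^{2}\right)\right)^{2} = \left(\frac{431}{419} + \left(7 + \left(1 - 3\right) + \left(1 - 3\right)^{2}\right)\right)^{2} = \left(\frac{431}{419} + \left(7 - 2 + \left(-2\right)^{2}\right)\right)^{2} = \left(\frac{431}{419} + \left(7 - 2 + 4\right)\right)^{2} = \left(\frac{431}{419} + 9\right)^{2} = \left(\frac{4202}{419}\right)^{2} = \frac{17656804}{175561}$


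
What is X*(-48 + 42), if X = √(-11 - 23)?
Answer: -6*I*√34 ≈ -34.986*I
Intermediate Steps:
X = I*√34 (X = √(-34) = I*√34 ≈ 5.8309*I)
X*(-48 + 42) = (I*√34)*(-48 + 42) = (I*√34)*(-6) = -6*I*√34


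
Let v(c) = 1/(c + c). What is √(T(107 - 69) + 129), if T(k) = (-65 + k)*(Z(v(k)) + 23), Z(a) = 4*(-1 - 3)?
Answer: 2*I*√15 ≈ 7.746*I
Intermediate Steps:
v(c) = 1/(2*c)
Z(a) = -16 (Z(a) = 4*(-4) = -16)
T(k) = -455 + 7*k (T(k) = (-65 + k)*(-16 + 23) = (-65 + k)*7 = -455 + 7*k)
√(T(107 - 69) + 129) = √((-455 + 7*(107 - 69)) + 129) = √((-455 + 7*38) + 129) = √((-455 + 266) + 129) = √(-189 + 129) = √(-60) = 2*I*√15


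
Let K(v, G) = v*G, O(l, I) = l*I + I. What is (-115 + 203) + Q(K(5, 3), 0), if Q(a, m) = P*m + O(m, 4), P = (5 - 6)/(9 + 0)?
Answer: 92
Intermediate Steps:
O(l, I) = I + I*l (O(l, I) = I*l + I = I + I*l)
P = -1/9 ≈ -0.11111
K(v, G) = G*v
Q(a, m) = 4 + 35*m/9 (Q(a, m) = -m/9 + 4*(1 + m) = -m/9 + (4 + 4*m) = 4 + 35*m/9)
(-115 + 203) + Q(K(5, 3), 0) = (-115 + 203) + (4 + (35/9)*0) = 88 + (4 + 0) = 88 + 4 = 92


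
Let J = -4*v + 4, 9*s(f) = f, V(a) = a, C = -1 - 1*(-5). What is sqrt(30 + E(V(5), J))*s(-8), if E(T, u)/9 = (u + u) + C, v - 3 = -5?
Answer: -8*sqrt(282)/9 ≈ -14.927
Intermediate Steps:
v = -2 (v = 3 - 5 = -2)
C = 4 (C = -1 + 5 = 4)
s(f) = f/9
J = 12 (J = -4*(-2) + 4 = 8 + 4 = 12)
E(T, u) = 36 + 18*u (E(T, u) = 9*((u + u) + 4) = 9*(2*u + 4) = 9*(4 + 2*u) = 36 + 18*u)
sqrt(30 + E(V(5), J))*s(-8) = sqrt(30 + (36 + 18*12))*((1/9)*(-8)) = sqrt(30 + (36 + 216))*(-8/9) = sqrt(30 + 252)*(-8/9) = sqrt(282)*(-8/9) = -8*sqrt(282)/9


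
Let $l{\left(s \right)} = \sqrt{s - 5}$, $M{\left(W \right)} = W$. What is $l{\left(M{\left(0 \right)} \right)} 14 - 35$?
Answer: $-35 + 14 i \sqrt{5} \approx -35.0 + 31.305 i$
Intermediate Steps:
$l{\left(s \right)} = \sqrt{-5 + s}$
$l{\left(M{\left(0 \right)} \right)} 14 - 35 = \sqrt{-5 + 0} \cdot 14 - 35 = \sqrt{-5} \cdot 14 - 35 = i \sqrt{5} \cdot 14 - 35 = 14 i \sqrt{5} - 35 = -35 + 14 i \sqrt{5}$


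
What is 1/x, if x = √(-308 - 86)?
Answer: -I*√394/394 ≈ -0.050379*I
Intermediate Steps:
x = I*√394 (x = √(-394) = I*√394 ≈ 19.849*I)
1/x = 1/(I*√394) = -I*√394/394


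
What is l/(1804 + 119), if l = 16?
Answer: 16/1923 ≈ 0.0083203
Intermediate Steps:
l/(1804 + 119) = 16/(1804 + 119) = 16/1923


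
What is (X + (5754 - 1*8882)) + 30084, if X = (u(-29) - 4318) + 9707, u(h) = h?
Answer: 32316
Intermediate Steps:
X = 5360 (X = (-29 - 4318) + 9707 = -4347 + 9707 = 5360)
(X + (5754 - 1*8882)) + 30084 = (5360 + (5754 - 1*8882)) + 30084 = (5360 + (5754 - 8882)) + 30084 = (5360 - 3128) + 30084 = 2232 + 30084 = 32316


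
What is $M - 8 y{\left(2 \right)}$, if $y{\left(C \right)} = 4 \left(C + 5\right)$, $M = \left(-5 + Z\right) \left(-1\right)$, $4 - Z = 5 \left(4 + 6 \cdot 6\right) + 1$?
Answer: $-22$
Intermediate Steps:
$Z = -197$ ($Z = 4 - \left(5 \left(4 + 6 \cdot 6\right) + 1\right) = 4 - \left(5 \left(4 + 36\right) + 1\right) = 4 - \left(5 \cdot 40 + 1\right) = 4 - \left(200 + 1\right) = 4 - 201 = -197$)
$M = 202$ ($M = \left(-5 - 197\right) \left(-1\right) = \left(-202\right) \left(-1\right) = 202$)
$y{\left(C \right)} = 20 + 4 C$ ($y{\left(C \right)} = 4 \left(5 + C\right) = 20 + 4 C$)
$M - 8 y{\left(2 \right)} = 202 - 8 \left(20 + 4 \cdot 2\right) = 202 - 8 \left(20 + 8\right) = 202 - 224 = -22$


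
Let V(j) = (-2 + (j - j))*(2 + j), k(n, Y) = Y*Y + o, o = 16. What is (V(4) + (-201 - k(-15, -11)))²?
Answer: 122500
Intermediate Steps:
k(n, Y) = 16 + Y² (k(n, Y) = Y*Y + 16 = Y² + 16 = 16 + Y²)
V(j) = -4 - 2*j (V(j) = (-2 + 0)*(2 + j) = -2*(2 + j) = -4 - 2*j)
(V(4) + (-201 - k(-15, -11)))² = ((-4 - 2*4) + (-201 - (16 + (-11)²)))² = ((-4 - 8) + (-201 - (16 + 121)))² = (-12 + (-201 - 1*137))² = (-12 + (-201 - 137))² = (-12 - 338)² = (-350)² = 122500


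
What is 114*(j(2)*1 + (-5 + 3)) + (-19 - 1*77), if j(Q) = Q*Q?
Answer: 132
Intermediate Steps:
j(Q) = Q**2
114*(j(2)*1 + (-5 + 3)) + (-19 - 1*77) = 114*(2**2*1 + (-5 + 3)) + (-19 - 1*77) = 114*(4*1 - 2) + (-19 - 77) = 114*(4 - 2) - 96 = 114*2 - 96 = 228 - 96 = 132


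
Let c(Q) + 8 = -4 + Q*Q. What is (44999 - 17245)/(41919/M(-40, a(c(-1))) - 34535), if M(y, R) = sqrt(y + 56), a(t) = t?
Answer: -111016/96221 ≈ -1.1538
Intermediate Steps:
c(Q) = -12 + Q**2 (c(Q) = -8 + (-4 + Q*Q) = -8 + (-4 + Q**2) = -12 + Q**2)
M(y, R) = sqrt(56 + y)
(44999 - 17245)/(41919/M(-40, a(c(-1))) - 34535) = (44999 - 17245)/(41919/(sqrt(56 - 40)) - 34535) = 27754/(41919/(sqrt(16)) - 34535) = 27754/(41919/4 - 34535) = 27754/(-96221/4) = 27754*(-4/96221) = -111016/96221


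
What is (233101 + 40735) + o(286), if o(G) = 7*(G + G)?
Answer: 277840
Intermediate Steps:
o(G) = 14*G (o(G) = 7*(2*G) = 14*G)
(233101 + 40735) + o(286) = (233101 + 40735) + 14*286 = 273836 + 4004 = 277840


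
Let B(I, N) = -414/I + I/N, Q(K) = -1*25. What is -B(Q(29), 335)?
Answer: -27613/1675 ≈ -16.485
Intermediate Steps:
Q(K) = -25
-B(Q(29), 335) = -(-414/(-25) - 25/335) = -(-414*(-1/25) - 25*1/335) = -(414/25 - 5/67) = -1*27613/1675 = -27613/1675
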